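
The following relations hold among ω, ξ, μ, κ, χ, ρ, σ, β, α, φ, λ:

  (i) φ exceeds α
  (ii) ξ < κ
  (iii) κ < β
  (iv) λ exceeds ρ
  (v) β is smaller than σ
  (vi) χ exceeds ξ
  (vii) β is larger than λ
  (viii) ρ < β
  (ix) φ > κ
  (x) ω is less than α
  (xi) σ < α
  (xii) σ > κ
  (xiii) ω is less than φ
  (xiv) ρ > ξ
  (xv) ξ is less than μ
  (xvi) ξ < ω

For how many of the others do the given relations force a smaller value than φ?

8

Directly below φ: ω, κ, α.
One step further: ξ, σ (5 so far).
One step further: β (6 so far).
One step further: ρ, λ (8 so far).
Nothing else is reachable below φ; 8 in all.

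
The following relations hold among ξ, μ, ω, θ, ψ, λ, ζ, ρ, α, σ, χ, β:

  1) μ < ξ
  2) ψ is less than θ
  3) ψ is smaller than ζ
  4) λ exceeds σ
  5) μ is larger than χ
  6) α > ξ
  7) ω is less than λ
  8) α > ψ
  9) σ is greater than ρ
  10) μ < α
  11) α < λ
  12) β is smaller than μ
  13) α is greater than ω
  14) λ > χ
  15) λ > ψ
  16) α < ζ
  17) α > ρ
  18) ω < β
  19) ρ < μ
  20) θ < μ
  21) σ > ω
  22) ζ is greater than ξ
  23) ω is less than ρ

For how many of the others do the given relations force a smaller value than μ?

6

Directly below μ: β, χ, ρ, θ.
One step further: ω, ψ (6 so far).
Nothing else is reachable below μ; 6 in all.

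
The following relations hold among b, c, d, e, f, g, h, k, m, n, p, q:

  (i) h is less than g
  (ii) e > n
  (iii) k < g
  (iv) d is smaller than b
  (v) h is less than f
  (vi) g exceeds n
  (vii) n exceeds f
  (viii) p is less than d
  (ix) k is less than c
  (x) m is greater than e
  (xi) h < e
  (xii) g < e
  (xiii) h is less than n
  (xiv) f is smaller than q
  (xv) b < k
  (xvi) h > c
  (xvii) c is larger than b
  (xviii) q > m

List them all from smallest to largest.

Each adjacent pair is fixed by a given relation: p < d; d < b; b < k; k < c; c < h; h < f; f < n; n < g; g < e; e < m; m < q. Chaining them end to end gives the full order.

p < d < b < k < c < h < f < n < g < e < m < q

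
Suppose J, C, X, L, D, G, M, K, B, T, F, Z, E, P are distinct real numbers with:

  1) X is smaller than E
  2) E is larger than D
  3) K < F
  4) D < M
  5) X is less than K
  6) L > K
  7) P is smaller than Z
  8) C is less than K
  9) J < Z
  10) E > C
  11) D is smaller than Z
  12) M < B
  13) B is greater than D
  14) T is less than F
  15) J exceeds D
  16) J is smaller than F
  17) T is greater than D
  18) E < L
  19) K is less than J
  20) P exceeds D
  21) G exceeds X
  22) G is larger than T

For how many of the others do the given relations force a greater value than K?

The elements the relations force above K are J, F, L, Z — no chain reaches any other.
That is 4.

4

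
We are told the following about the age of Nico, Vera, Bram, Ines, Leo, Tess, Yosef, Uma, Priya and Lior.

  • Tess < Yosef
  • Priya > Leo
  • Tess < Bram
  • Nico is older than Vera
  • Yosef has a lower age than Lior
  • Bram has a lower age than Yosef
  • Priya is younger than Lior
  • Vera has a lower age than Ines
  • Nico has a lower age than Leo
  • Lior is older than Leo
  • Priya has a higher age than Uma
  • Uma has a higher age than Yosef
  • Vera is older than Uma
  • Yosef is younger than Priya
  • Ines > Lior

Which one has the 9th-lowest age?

Lior

Piecing the relations together gives one ordering: Tess < Bram < Yosef < Uma < Vera < Nico < Leo < Priya < Lior < Ines.
Counting 9 from the smallest end gives Lior.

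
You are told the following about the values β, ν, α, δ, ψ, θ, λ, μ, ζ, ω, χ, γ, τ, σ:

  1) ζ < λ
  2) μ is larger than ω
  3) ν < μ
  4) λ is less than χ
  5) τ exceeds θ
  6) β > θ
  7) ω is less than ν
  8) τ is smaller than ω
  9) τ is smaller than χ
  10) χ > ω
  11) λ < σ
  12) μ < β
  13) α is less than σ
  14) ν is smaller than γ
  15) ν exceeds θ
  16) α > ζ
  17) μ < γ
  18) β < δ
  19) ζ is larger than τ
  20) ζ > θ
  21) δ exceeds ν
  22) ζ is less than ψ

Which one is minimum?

τ is not least since θ < τ; ω is not least since τ < ω; ν is not least since θ < ν; μ is not least since ν < μ; ζ is not least since θ < ζ; λ is not least since ζ < λ; β is not least since θ < β; ψ is not least since ζ < ψ; δ is not least since ν < δ; χ is not least since ω < χ; α is not least since ζ < α; σ is not least since λ < σ; γ is not least since ν < γ.
Only θ has nothing below it, so θ is the minimum.

θ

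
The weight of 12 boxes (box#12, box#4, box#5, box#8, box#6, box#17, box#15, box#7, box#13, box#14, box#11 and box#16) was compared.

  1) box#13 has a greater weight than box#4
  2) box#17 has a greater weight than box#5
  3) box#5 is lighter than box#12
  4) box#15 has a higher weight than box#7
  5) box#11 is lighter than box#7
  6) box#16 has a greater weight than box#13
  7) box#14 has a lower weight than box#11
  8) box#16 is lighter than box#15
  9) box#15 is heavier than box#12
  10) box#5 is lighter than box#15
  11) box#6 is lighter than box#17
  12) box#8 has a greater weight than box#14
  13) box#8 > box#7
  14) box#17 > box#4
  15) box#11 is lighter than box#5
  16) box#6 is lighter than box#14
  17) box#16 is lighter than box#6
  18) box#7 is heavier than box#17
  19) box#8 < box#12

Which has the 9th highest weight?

Piecing the relations together gives one ordering: box#4 < box#13 < box#16 < box#6 < box#14 < box#11 < box#5 < box#17 < box#7 < box#8 < box#12 < box#15.
The 9th largest is box#6.

box#6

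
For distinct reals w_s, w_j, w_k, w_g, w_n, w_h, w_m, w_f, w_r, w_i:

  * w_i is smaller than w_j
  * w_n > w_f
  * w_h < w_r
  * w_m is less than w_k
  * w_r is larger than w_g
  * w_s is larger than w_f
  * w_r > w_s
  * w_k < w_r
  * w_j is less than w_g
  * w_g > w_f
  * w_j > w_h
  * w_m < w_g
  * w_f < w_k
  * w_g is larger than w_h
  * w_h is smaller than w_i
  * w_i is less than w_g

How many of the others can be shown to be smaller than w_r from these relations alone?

From w_r the given relations immediately reach w_h, w_s, w_g, w_k.
From those, w_m, w_f, w_i, w_j — 8 in total.
Nothing else is reachable below w_r; 8 in all.

8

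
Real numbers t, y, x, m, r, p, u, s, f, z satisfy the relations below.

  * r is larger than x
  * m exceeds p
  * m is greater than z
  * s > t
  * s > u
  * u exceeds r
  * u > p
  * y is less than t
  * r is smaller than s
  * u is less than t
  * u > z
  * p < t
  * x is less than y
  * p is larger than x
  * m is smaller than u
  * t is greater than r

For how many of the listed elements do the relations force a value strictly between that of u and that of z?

1

Chaining upward from z reaches: m, t, s.
Chaining downward from u reaches: x, p, m, r.
Strictly between z and u are those in both lists: m — 1 element.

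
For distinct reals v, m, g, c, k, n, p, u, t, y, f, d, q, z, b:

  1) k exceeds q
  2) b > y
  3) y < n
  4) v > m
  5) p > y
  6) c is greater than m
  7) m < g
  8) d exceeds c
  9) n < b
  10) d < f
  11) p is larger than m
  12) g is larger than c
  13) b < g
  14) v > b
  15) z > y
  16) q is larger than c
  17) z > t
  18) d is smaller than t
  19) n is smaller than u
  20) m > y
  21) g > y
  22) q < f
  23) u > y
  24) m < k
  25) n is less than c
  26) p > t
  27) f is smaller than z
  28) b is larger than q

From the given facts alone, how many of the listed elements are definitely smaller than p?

Directly below p: y, m, t.
One step further: d (4 so far).
One step further: c (5 so far).
One step further: n (6 so far).
Nothing else is reachable below p; 6 in all.

6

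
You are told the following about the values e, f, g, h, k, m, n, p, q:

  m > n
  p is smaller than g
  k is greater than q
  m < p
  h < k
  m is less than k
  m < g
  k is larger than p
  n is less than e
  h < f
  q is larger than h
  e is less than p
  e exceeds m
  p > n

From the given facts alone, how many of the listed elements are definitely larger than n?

Directly above n: m, e, p.
One step further: g, k (5 so far).
Nothing else is reachable above n; 5 in all.

5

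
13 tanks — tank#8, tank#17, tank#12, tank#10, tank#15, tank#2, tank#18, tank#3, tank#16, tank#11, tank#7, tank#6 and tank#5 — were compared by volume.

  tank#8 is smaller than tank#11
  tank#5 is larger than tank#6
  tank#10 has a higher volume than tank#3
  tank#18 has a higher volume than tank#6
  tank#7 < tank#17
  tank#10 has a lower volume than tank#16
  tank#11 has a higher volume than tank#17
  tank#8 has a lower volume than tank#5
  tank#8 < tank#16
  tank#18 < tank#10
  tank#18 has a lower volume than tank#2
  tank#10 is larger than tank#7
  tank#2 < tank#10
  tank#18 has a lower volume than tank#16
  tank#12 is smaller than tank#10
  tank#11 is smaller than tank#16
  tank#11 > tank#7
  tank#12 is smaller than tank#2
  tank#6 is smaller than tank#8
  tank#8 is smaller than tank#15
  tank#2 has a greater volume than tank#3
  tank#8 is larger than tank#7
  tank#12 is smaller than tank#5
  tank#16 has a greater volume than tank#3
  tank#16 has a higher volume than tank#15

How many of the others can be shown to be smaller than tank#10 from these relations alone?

Directly below tank#10: tank#12, tank#18, tank#3, tank#7, tank#2.
One step further: tank#6 (6 so far).
No other element is forced below tank#10 by the given relations, so the count is 6.

6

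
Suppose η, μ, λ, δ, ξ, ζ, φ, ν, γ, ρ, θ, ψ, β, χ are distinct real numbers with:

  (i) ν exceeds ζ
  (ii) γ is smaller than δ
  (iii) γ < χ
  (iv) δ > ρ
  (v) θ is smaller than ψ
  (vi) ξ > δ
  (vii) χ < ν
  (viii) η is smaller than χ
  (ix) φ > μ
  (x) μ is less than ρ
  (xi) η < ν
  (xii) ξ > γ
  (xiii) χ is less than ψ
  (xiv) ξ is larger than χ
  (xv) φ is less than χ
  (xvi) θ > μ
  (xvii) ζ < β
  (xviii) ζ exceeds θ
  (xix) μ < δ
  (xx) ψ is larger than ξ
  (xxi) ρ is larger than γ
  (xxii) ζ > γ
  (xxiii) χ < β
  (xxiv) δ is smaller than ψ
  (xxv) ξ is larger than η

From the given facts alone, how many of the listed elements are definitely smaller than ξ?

7

Directly below ξ: γ, η, δ, χ.
One step further: μ, ρ, φ (7 so far).
No other element is forced below ξ by the given relations, so the count is 7.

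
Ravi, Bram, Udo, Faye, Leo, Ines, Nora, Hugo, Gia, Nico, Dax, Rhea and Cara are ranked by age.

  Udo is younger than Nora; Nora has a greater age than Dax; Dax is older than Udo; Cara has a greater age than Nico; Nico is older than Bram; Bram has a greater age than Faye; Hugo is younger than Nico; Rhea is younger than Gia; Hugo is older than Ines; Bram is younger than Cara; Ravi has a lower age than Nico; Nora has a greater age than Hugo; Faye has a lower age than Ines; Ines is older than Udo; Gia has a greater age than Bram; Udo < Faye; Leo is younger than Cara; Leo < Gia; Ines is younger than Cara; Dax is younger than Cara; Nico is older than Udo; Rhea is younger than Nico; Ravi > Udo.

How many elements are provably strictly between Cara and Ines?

2

The relations place Ines below Cara. An element lies strictly between them when it is forced above Ines and also forced below Cara.
Above Ines: {Hugo, Nora, Nico}. Below Cara: {Udo, Faye, Ravi, Leo, Hugo, Dax, Rhea, Bram, Nico}.
Intersection: {Hugo, Nico} — 2.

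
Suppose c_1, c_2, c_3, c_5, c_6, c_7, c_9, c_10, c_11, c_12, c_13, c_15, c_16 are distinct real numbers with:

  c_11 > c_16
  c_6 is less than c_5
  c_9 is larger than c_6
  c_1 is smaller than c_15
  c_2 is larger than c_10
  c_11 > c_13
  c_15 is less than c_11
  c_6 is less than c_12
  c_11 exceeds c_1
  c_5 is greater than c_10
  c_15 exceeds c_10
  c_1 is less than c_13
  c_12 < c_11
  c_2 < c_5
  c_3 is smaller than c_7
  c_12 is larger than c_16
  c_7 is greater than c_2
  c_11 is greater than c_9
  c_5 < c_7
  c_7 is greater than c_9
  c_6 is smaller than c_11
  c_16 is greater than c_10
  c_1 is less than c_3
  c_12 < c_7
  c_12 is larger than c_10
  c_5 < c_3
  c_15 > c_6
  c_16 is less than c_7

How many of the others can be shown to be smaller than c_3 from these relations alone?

The elements the relations force below c_3 are c_10, c_2, c_6, c_1, c_5 — no chain reaches any other.
That is 5.

5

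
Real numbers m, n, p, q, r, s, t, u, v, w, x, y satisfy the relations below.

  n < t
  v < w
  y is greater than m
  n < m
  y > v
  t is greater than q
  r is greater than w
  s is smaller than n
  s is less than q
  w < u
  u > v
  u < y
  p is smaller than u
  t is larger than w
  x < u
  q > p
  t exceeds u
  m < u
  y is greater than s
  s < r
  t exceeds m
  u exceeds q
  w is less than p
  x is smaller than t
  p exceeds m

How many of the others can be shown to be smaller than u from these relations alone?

The elements the relations force below u are v, s, n, w, m, p, q, x — no chain reaches any other.
That is 8.

8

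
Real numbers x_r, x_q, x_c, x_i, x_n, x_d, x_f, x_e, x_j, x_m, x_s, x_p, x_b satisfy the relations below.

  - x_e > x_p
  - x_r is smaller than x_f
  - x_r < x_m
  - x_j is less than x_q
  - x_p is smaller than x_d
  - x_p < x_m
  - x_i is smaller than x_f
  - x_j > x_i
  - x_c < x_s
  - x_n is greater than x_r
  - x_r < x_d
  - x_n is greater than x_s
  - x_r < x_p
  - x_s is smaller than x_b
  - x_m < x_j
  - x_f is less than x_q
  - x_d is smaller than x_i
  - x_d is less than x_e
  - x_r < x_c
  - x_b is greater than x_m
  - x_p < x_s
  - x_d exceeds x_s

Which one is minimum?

x_c is not least since x_r < x_c; x_p is not least since x_r < x_p; x_s is not least since x_c < x_s; x_d is not least since x_s < x_d; x_i is not least since x_d < x_i; x_e is not least since x_d < x_e; x_f is not least since x_i < x_f; x_m is not least since x_r < x_m; x_j is not least since x_m < x_j; x_n is not least since x_s < x_n; x_b is not least since x_m < x_b; x_q is not least since x_f < x_q.
Only x_r has nothing below it, so x_r is the minimum.

x_r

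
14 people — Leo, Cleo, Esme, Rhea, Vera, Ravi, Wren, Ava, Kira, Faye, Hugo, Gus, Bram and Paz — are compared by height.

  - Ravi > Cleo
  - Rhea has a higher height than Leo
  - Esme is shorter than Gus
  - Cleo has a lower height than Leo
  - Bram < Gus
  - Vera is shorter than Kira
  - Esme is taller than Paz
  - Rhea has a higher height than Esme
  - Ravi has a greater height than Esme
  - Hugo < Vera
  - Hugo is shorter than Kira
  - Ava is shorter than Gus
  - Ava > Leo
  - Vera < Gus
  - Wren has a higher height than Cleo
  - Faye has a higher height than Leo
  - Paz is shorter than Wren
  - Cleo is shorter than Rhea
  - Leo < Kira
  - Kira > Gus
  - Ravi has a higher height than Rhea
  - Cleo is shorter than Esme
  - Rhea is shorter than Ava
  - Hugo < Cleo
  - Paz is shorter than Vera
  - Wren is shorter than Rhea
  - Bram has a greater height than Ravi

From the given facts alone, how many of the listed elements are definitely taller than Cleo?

Directly above Cleo: Esme, Leo, Wren, Rhea, Ravi.
One step further: Ava, Bram, Gus, Faye, Kira (10 so far).
Nothing else is reachable above Cleo; 10 in all.

10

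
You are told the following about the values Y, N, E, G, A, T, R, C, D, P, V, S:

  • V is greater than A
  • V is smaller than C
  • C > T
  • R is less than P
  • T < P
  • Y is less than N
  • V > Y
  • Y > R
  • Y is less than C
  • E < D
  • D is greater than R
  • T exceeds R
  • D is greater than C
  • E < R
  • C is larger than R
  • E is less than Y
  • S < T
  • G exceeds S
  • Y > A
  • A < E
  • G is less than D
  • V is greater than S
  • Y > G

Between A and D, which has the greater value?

D

A < E < R < T < C < D, by transitivity through E, R, T, C.
So A < D; D is the larger of the two.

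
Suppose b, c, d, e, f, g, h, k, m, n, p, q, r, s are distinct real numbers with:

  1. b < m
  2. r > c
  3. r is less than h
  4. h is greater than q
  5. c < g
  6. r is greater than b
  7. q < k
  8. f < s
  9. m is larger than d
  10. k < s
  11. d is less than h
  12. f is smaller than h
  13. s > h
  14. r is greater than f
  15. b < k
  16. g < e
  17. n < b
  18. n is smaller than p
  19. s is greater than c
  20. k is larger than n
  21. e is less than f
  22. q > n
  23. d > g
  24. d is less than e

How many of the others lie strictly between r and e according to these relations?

1

Chaining upward from e reaches: f, h, s.
Chaining downward from r reaches: n, c, g, d, f, b.
Strictly between e and r are those in both lists: f — 1 element.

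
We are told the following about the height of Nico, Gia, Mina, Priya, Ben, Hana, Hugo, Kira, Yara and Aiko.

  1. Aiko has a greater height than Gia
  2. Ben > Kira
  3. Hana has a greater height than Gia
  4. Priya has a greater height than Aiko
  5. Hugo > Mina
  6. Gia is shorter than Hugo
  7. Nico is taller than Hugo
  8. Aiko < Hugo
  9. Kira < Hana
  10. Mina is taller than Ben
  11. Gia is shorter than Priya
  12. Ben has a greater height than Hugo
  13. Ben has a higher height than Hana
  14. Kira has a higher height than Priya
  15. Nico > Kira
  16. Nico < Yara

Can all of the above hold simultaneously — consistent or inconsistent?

inconsistent

We have Hugo < Ben stated directly, yet also Ben < Mina < Hugo by chaining the others — so Ben < Hugo. Contradiction.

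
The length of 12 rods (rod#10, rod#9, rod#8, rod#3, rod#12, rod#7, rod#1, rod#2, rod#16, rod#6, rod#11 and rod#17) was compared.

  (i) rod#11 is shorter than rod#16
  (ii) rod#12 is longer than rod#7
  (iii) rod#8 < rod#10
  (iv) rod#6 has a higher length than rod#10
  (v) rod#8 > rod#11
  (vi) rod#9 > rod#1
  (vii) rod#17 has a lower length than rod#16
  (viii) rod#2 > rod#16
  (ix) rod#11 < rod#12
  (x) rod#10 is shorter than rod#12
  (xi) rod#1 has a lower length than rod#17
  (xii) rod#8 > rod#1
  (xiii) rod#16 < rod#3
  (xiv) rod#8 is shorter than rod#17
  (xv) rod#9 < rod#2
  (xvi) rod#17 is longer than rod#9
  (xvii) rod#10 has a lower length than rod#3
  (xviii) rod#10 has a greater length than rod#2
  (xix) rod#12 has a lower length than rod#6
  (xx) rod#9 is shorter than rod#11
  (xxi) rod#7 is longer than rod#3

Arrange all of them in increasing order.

The consecutive links are each given: rod#1 < rod#9; rod#9 < rod#11; rod#11 < rod#8; rod#8 < rod#17; rod#17 < rod#16; rod#16 < rod#2; rod#2 < rod#10; rod#10 < rod#3; rod#3 < rod#7; rod#7 < rod#12; rod#12 < rod#6.

rod#1 < rod#9 < rod#11 < rod#8 < rod#17 < rod#16 < rod#2 < rod#10 < rod#3 < rod#7 < rod#12 < rod#6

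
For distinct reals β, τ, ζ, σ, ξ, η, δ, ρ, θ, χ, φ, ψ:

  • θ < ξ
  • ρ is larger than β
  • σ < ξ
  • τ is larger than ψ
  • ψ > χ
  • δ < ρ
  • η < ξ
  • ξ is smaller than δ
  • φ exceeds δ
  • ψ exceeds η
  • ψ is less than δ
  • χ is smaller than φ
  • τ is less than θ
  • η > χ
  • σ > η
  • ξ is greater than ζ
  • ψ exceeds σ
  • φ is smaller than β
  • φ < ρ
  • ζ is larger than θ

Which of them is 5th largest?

The consecutive relations fix a unique order: χ < η < σ < ψ < τ < θ < ζ < ξ < δ < φ < β < ρ.
The 5th largest is ξ.

ξ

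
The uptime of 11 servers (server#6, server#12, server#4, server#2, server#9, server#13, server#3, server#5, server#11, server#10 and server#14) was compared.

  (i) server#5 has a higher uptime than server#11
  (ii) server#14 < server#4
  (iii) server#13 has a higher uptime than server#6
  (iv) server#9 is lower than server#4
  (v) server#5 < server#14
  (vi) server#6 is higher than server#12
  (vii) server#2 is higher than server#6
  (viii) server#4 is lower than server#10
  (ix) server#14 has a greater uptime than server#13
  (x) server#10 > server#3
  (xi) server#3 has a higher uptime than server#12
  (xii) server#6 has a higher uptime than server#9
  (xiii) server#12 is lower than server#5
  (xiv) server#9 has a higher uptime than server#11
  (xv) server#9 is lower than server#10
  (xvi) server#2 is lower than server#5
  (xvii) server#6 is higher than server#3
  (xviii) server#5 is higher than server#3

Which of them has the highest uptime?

server#10

Chaining downward from server#10: directly below it, server#3, server#9, server#4; then server#12, server#11, server#14; then server#5, server#13; then server#6, server#2.
That covers every other element, and nothing is given above server#10, so server#10 is the highest uptime.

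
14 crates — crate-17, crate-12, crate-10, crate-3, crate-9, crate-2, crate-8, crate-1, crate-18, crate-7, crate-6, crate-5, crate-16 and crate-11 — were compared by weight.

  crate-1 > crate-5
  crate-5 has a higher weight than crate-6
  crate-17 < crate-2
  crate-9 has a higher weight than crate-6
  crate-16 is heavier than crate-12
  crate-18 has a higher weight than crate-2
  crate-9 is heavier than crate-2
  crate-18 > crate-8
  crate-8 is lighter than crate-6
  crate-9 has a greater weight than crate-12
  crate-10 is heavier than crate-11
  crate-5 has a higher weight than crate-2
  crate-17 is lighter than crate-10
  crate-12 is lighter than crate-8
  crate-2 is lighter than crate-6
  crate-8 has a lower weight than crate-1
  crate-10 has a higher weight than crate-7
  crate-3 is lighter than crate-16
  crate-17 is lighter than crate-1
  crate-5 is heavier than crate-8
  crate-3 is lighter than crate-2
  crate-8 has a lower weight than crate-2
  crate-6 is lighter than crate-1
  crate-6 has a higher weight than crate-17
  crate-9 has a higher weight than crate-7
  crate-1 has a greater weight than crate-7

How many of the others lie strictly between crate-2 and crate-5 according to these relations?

1

The relations place crate-2 below crate-5. An element lies strictly between them when it is forced above crate-2 and also forced below crate-5.
Above crate-2: {crate-6, crate-18, crate-1, crate-9}. Below crate-5: {crate-12, crate-17, crate-8, crate-3, crate-6}.
Intersection: {crate-6} — 1.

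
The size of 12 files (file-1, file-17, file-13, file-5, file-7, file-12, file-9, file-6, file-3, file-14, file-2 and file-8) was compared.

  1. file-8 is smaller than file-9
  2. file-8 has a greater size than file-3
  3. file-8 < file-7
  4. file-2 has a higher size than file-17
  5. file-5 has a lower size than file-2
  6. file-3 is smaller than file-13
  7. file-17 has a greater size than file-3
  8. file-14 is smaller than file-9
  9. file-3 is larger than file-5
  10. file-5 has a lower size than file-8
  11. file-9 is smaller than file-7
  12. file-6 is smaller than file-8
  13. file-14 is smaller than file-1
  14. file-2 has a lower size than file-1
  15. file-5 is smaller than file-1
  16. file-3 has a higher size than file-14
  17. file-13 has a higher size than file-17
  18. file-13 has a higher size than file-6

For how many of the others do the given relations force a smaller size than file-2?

4

Directly below file-2: file-5, file-17.
One step further: file-3 (3 so far).
One step further: file-14 (4 so far).
Nothing else is reachable below file-2; 4 in all.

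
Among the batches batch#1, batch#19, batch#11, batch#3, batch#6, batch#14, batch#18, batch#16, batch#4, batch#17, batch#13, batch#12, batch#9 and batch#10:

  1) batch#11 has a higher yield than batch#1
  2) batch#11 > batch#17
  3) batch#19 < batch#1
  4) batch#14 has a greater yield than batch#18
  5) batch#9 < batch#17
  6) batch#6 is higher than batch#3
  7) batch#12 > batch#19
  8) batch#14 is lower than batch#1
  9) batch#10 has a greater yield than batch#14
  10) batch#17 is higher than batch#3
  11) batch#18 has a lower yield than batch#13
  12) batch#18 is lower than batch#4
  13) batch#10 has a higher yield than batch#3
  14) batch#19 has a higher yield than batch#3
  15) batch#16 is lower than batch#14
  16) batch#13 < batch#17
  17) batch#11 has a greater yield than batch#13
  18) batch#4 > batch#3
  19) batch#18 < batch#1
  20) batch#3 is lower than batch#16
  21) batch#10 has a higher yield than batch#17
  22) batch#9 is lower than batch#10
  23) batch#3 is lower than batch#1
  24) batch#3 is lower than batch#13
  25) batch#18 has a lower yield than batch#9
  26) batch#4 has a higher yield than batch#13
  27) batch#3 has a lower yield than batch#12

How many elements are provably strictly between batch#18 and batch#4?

Chaining upward from batch#18 reaches: batch#14, batch#9, batch#1, batch#13, batch#17, batch#11, batch#10.
Chaining downward from batch#4 reaches: batch#3, batch#13.
Strictly between batch#18 and batch#4 are those in both lists: batch#13 — 1 element.

1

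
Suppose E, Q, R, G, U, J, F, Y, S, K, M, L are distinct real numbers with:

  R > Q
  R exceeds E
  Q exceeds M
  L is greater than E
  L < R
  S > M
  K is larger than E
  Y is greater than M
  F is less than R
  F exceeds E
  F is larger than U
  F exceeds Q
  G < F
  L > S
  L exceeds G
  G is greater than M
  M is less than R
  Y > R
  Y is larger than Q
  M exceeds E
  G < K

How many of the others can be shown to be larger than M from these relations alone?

Directly above M: G, Q, S, R, Y.
One step further: F, L, K (8 so far).
No other element is forced above M by the given relations, so the count is 8.

8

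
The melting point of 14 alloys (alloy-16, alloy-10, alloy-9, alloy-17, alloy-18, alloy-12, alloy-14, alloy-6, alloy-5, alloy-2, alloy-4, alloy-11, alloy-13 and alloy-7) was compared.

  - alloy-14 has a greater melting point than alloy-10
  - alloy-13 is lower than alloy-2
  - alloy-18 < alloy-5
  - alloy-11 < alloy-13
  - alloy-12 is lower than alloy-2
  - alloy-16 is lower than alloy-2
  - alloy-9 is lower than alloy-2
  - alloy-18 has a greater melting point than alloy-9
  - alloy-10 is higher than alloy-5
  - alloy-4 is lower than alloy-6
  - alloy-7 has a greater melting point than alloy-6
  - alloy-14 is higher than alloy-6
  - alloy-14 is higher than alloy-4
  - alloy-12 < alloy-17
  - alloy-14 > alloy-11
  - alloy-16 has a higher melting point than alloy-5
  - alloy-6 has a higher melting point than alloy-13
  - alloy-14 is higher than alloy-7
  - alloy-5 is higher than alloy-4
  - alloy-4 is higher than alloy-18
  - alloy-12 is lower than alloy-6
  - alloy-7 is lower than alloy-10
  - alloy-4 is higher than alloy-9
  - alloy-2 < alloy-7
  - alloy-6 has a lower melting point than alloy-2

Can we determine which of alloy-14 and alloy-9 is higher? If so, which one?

alloy-9 < alloy-18 and alloy-18 < alloy-4 give alloy-9 < alloy-4.
With alloy-4 < alloy-5: alloy-9 < alloy-18 < alloy-4 < alloy-5.
With alloy-5 < alloy-16: alloy-9 < alloy-18 < alloy-4 < alloy-5 < alloy-16.
Then alloy-16 < alloy-2 extends the chain to alloy-2.
Then alloy-2 < alloy-7 extends the chain to alloy-7.
With alloy-7 < alloy-10: alloy-9 < alloy-18 < alloy-4 < alloy-5 < alloy-16 < alloy-2 < alloy-7 < alloy-10.
Then alloy-10 < alloy-14 extends the chain to alloy-14.
So alloy-14 is higher.

alloy-14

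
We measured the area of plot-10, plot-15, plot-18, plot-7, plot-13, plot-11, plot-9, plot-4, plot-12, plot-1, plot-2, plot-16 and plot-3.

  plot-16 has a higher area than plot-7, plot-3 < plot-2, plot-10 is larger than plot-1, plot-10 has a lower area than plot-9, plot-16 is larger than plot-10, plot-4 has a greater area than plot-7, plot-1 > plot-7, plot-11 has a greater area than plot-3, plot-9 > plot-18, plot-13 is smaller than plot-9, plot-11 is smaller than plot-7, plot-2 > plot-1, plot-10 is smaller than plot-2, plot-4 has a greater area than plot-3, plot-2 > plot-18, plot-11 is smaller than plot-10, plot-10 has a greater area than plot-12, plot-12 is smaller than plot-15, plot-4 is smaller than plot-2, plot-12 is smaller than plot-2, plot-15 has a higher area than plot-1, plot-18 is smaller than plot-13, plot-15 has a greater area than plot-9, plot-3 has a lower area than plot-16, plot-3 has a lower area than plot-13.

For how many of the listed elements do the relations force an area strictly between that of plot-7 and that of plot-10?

The relations place plot-7 below plot-10. An element lies strictly between them when it is forced above plot-7 and also forced below plot-10.
Above plot-7: {plot-1, plot-4, plot-2, plot-9, plot-15, plot-16}. Below plot-10: {plot-3, plot-11, plot-12, plot-1}.
Intersection: {plot-1} — 1.

1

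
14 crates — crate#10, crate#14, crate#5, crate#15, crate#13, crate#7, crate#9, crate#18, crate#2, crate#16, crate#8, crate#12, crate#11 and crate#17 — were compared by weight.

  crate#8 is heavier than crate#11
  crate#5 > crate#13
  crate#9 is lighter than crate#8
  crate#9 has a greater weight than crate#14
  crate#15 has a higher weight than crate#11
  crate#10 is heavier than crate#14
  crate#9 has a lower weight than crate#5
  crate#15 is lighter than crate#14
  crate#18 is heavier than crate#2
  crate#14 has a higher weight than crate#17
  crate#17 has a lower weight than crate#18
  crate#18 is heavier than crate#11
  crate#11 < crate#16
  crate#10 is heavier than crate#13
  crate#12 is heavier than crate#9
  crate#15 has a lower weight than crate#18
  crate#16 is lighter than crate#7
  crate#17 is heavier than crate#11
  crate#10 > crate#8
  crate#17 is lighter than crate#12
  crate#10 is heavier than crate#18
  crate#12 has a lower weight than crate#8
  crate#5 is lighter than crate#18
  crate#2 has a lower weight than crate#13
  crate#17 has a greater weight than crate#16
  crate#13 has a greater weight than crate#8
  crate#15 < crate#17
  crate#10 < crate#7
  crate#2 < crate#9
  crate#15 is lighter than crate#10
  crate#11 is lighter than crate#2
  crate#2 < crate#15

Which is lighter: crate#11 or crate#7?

crate#11

Following the relations from crate#11: crate#11 < crate#2 < crate#15 < crate#17 < crate#14 < crate#9 < crate#12 < crate#8 < crate#13 < crate#5 < crate#18 < crate#10 < crate#7.
So crate#11 < crate#7; crate#11 is the lighter of the two.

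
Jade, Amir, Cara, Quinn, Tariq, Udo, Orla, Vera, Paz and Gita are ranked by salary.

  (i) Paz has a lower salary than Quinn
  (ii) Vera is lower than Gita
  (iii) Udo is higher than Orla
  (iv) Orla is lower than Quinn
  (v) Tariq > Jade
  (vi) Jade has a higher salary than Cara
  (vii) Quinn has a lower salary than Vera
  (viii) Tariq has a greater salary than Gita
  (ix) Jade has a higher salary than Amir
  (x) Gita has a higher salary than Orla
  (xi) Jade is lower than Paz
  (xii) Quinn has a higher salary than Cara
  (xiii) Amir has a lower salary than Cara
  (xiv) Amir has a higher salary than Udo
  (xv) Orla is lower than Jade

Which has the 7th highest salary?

Cara

Chaining the given pairs: Orla < Udo < Amir < Cara < Jade < Paz < Quinn < Vera < Gita < Tariq.
Counting 7 from the largest end gives Cara.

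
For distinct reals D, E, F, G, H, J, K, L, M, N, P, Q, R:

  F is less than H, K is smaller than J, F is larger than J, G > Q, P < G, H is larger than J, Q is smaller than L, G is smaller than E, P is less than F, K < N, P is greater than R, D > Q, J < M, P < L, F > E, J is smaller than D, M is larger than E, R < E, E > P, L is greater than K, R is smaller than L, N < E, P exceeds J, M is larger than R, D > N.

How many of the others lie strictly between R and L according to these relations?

1

The relations place R below L. An element lies strictly between them when it is forced above R and also forced below L.
Above R: {P, G, E, F, H, M}. Below L: {K, J, Q, P}.
Intersection: {P} — 1.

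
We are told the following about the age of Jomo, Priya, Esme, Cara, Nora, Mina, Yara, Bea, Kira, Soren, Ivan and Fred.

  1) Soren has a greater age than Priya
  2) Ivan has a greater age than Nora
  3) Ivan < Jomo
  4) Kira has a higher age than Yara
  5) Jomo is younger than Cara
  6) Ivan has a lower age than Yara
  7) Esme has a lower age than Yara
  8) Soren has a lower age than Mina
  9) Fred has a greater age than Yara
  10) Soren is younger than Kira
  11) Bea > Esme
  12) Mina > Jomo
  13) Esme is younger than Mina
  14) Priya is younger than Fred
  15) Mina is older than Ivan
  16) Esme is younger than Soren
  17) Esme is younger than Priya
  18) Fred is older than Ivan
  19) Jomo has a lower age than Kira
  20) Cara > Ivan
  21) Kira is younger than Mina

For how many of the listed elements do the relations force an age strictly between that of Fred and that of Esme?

2

The relations place Esme below Fred. An element lies strictly between them when it is forced above Esme and also forced below Fred.
Above Esme: {Priya, Soren, Yara, Kira, Mina, Bea}. Below Fred: {Nora, Priya, Ivan, Yara}.
Intersection: {Priya, Yara} — 2.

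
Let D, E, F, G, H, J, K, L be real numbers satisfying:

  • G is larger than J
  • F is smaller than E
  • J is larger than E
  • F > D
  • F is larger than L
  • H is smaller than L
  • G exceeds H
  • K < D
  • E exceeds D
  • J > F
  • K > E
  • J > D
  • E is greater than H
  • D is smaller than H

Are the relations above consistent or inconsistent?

inconsistent

We have E < K stated directly, yet also K < D < H < L < F < E by chaining the others — so K < E. Contradiction.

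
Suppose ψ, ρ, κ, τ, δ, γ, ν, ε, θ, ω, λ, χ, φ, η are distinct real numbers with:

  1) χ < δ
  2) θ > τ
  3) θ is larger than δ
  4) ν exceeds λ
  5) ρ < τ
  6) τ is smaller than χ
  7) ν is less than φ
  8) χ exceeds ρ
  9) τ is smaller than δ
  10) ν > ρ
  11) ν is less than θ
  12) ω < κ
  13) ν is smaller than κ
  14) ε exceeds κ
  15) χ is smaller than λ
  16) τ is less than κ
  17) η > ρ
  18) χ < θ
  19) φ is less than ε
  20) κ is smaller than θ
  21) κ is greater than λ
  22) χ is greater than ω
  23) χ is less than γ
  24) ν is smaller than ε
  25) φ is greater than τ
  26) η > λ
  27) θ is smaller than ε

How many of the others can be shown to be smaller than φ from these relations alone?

From φ the given relations immediately reach τ, ν.
From those, ρ, λ — 4 in total.
From those, χ — 5 in total.
From those, ω — 6 in total.
Nothing else is reachable below φ; 6 in all.

6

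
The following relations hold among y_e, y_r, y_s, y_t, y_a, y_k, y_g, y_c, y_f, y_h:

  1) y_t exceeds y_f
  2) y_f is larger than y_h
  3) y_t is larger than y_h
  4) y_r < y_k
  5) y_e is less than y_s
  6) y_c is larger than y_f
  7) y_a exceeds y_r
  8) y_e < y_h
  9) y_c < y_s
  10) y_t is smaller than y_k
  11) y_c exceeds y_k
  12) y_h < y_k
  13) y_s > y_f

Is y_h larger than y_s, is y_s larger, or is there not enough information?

y_h < y_f and y_f < y_t give y_h < y_t.
With y_t < y_k: y_h < y_f < y_t < y_k.
With y_k < y_c: y_h < y_f < y_t < y_k < y_c.
Then y_c < y_s extends the chain to y_s.
So y_s is larger.

y_s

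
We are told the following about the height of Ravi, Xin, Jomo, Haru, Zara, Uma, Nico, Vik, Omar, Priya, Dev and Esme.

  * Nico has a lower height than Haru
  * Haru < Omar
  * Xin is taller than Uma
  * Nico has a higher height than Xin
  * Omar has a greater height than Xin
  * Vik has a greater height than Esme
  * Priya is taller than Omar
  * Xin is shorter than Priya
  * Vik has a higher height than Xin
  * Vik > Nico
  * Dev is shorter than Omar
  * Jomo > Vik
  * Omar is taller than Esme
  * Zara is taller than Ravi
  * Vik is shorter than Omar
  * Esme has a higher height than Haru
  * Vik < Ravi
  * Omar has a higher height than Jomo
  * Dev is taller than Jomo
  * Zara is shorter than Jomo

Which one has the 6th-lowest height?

Vik

Chaining the given pairs: Uma < Xin < Nico < Haru < Esme < Vik < Ravi < Zara < Jomo < Dev < Omar < Priya.
Counting 6 from the smallest end gives Vik.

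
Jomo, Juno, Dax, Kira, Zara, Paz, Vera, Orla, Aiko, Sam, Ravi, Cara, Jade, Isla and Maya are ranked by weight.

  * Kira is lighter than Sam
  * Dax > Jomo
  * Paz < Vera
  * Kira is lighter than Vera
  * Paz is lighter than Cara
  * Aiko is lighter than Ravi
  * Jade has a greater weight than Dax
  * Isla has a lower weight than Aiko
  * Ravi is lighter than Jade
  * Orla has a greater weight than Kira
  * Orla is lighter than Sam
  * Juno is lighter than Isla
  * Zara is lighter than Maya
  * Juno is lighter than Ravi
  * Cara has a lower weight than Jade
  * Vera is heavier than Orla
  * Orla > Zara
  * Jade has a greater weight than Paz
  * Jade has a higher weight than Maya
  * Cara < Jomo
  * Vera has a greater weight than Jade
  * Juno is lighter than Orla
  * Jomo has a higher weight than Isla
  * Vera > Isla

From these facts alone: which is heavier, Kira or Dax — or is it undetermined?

undetermined

Following every chain through Kira: above Kira we get Orla, Sam, Vera.
Dax is not reached, and no chain runs the other way from Dax to Kira.
So the given relations leave the order of Kira and Dax undetermined.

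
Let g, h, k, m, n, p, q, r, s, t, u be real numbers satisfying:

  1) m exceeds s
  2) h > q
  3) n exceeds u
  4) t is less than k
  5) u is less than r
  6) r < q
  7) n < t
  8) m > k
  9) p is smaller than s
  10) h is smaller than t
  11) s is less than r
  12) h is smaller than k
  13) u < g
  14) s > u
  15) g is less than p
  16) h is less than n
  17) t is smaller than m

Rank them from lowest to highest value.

The consecutive links are each given: u < g; g < p; p < s; s < r; r < q; q < h; h < n; n < t; t < k; k < m.

u < g < p < s < r < q < h < n < t < k < m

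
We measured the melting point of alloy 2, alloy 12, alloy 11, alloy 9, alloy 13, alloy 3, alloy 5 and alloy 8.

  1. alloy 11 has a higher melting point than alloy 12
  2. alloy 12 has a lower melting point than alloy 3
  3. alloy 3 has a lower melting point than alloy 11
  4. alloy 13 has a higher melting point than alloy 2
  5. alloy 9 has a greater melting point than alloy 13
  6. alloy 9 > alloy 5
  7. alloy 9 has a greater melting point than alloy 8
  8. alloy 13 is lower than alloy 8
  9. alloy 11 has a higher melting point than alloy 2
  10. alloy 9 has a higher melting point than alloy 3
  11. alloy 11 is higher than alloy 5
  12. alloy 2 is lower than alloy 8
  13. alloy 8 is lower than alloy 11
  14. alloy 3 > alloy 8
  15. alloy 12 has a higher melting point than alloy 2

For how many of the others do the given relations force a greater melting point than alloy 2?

Directly above alloy 2: alloy 12, alloy 13, alloy 8, alloy 11.
One step further: alloy 3, alloy 9 (6 so far).
No other element is forced above alloy 2 by the given relations, so the count is 6.

6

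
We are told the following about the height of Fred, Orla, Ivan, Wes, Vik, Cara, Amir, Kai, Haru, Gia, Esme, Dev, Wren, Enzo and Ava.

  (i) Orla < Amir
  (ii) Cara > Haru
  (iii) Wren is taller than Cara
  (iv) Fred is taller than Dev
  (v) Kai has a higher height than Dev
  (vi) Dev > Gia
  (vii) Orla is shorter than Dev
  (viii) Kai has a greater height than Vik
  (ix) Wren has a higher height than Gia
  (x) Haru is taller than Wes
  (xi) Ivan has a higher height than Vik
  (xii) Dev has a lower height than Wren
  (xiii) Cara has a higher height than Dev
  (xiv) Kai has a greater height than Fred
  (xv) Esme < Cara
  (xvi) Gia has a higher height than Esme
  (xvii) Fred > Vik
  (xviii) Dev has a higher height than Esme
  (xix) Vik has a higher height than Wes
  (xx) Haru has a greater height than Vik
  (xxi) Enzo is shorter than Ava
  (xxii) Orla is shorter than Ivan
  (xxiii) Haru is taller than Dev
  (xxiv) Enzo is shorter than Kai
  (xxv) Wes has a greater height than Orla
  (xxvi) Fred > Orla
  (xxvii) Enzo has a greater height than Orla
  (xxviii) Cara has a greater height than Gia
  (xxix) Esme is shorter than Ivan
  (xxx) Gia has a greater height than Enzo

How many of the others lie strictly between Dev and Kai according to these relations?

1

The relations place Dev below Kai. An element lies strictly between them when it is forced above Dev and also forced below Kai.
Above Dev: {Fred, Haru, Cara, Wren}. Below Kai: {Orla, Wes, Esme, Enzo, Gia, Vik, Fred}.
Intersection: {Fred} — 1.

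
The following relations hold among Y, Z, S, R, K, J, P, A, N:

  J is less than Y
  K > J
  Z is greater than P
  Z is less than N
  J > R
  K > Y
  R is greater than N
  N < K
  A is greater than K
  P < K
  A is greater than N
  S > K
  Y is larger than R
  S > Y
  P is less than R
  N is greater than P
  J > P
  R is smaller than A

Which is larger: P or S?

S

Following the relations from P: P < Z < N < R < J < Y < S.
So P < S; S is the larger of the two.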